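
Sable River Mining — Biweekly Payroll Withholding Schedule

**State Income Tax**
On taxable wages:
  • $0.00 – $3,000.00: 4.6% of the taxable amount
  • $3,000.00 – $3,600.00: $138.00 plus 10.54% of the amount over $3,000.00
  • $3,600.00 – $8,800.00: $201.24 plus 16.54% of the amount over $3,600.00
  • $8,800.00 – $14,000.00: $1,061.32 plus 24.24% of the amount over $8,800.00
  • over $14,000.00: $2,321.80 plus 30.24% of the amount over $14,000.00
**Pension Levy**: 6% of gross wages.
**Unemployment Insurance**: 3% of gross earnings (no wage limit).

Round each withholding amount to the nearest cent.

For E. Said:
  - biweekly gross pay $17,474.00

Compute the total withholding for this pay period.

State Income Tax: taxable = $17,474.00
  $2,321.80 + 30.24% × ($17,474.00 − $14,000.00) = $2,321.80 + 30.24% × $3,474.00 = $3,372.34
Pension Levy: 6% × $17,474.00 = $1,048.44
Unemployment Insurance: 3% × $17,474.00 = $524.22
Total: $3,372.34 + $1,048.44 + $524.22 = $4,945.00

$4,945.00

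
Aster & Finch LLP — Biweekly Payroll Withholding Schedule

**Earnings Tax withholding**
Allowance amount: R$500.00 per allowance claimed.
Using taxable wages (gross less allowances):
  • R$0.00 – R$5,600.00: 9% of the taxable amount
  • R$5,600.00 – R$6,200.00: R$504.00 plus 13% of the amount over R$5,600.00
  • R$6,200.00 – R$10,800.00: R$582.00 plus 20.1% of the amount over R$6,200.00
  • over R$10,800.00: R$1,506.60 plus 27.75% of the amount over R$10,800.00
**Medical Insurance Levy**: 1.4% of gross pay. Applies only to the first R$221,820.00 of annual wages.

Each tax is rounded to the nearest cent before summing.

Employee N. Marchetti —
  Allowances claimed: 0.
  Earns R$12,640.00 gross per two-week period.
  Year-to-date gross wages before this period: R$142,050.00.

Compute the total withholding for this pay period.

Earnings Tax: taxable = R$12,640.00
  R$1,506.60 + 27.75% × (R$12,640.00 − R$10,800.00) = R$1,506.60 + 27.75% × R$1,840.00 = R$2,017.20
Medical Insurance Levy: 1.4% × R$12,640.00 = R$176.96
Total: R$2,017.20 + R$176.96 = R$2,194.16

R$2,194.16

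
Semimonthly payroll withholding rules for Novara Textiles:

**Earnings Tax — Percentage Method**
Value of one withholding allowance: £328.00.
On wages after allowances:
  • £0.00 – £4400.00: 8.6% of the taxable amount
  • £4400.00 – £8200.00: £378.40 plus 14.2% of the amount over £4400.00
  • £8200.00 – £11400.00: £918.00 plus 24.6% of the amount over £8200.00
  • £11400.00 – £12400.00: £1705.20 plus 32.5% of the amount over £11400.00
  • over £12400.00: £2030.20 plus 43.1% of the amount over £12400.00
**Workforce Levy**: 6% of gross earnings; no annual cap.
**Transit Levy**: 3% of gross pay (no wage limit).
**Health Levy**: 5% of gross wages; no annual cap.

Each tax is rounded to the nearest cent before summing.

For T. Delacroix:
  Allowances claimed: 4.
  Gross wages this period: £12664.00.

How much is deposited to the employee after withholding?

£9197.65

Earnings Tax: taxable = £12664.00 − 4×£328.00 = £11352.00
  £918.00 + 24.6% × (£11352.00 − £8200.00) = £918.00 + 24.6% × £3152.00 = £1693.39
Workforce Levy: 6% × £12664.00 = £759.84
Transit Levy: 3% × £12664.00 = £379.92
Health Levy: 5% × £12664.00 = £633.20
Total withheld: £1693.39 + £759.84 + £379.92 + £633.20 = £3466.35
Net pay: £12664.00 − £3466.35 = £9197.65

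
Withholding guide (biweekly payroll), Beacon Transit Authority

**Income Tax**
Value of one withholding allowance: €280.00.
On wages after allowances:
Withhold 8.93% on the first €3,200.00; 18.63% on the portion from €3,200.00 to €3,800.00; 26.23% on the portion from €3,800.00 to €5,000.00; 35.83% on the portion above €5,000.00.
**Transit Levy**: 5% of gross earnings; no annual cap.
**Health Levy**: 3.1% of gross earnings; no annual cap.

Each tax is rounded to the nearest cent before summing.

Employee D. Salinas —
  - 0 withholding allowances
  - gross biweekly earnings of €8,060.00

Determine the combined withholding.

Income Tax: taxable = €8,060.00
  €712.30 + 35.83% × (€8,060.00 − €5,000.00) = €712.30 + 35.83% × €3,060.00 = €1,808.70
Transit Levy: 5% × €8,060.00 = €403.00
Health Levy: 3.1% × €8,060.00 = €249.86
Total: €1,808.70 + €403.00 + €249.86 = €2,461.56

€2,461.56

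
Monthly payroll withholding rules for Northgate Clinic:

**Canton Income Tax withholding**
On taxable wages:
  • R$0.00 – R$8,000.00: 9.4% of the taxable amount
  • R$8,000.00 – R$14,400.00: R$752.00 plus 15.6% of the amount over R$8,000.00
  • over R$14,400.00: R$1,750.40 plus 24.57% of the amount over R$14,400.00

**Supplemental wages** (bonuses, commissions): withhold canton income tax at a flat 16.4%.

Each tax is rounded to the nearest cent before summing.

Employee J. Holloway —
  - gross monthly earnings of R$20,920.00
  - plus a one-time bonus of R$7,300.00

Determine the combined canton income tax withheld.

Canton Income Tax: taxable = R$20,920.00
  R$1,750.40 + 24.57% × (R$20,920.00 − R$14,400.00) = R$1,750.40 + 24.57% × R$6,520.00 = R$3,352.36
Supplemental (16.4% flat on bonus): 16.4% × R$7,300.00 = R$1,197.20
Total canton income tax: R$3,352.36 + R$1,197.20 = R$4,549.56

R$4,549.56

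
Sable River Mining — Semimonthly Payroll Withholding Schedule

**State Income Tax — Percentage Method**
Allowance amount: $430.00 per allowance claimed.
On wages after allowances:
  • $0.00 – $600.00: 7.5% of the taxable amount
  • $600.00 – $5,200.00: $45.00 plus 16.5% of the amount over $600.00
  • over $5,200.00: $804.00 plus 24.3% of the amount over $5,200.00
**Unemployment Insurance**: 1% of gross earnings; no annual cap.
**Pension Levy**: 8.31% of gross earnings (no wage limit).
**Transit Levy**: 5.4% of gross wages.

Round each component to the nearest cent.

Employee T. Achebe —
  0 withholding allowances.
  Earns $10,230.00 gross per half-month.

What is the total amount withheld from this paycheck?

State Income Tax: taxable = $10,230.00
  $804.00 + 24.3% × ($10,230.00 − $5,200.00) = $804.00 + 24.3% × $5,030.00 = $2,026.29
Unemployment Insurance: 1% × $10,230.00 = $102.30
Pension Levy: 8.31% × $10,230.00 = $850.11
Transit Levy: 5.4% × $10,230.00 = $552.42
Total: $2,026.29 + $102.30 + $850.11 + $552.42 = $3,531.12

$3,531.12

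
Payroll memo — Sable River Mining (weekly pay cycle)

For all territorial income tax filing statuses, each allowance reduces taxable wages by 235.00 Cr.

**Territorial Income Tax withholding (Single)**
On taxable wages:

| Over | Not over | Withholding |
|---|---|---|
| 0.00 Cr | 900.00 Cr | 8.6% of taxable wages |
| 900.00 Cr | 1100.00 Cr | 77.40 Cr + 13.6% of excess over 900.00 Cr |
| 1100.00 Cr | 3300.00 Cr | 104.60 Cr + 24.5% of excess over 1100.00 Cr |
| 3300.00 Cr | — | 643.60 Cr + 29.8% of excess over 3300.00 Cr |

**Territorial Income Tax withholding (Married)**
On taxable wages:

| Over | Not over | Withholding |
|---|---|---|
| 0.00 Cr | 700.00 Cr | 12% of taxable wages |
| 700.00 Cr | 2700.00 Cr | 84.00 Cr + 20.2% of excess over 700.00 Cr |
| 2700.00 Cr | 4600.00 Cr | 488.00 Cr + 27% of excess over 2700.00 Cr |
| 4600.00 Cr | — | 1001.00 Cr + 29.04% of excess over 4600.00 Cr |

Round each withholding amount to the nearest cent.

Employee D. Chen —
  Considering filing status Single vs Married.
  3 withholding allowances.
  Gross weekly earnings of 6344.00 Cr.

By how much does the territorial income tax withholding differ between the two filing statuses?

37.89 Cr

Territorial Income Tax (Single): taxable = 6344.00 Cr − 3×235.00 Cr = 5639.00 Cr
  643.60 Cr + 29.8% × (5639.00 Cr − 3300.00 Cr) = 643.60 Cr + 29.8% × 2339.00 Cr = 1340.62 Cr
Territorial Income Tax (Married): taxable = 6344.00 Cr − 3×235.00 Cr = 5639.00 Cr
  1001.00 Cr + 29.04% × (5639.00 Cr − 4600.00 Cr) = 1001.00 Cr + 29.04% × 1039.00 Cr = 1302.73 Cr
Difference: |1340.62 Cr − 1302.73 Cr| = 37.89 Cr (higher under Single)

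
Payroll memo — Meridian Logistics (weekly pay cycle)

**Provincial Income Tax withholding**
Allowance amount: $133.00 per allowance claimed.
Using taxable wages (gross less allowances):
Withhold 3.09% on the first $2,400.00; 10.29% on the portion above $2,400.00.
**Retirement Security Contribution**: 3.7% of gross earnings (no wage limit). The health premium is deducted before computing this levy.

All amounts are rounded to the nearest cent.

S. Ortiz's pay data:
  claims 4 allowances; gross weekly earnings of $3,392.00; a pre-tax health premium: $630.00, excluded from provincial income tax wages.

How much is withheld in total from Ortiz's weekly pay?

$171.10

Provincial Income Tax: taxable = $3,392.00 − $630.00 − 4×$133.00 = $2,230.00
  3.09% × $2,230.00 = $68.91
Retirement Security Contribution: 3.7% × $2,762.00 = $102.19
Total: $68.91 + $102.19 = $171.10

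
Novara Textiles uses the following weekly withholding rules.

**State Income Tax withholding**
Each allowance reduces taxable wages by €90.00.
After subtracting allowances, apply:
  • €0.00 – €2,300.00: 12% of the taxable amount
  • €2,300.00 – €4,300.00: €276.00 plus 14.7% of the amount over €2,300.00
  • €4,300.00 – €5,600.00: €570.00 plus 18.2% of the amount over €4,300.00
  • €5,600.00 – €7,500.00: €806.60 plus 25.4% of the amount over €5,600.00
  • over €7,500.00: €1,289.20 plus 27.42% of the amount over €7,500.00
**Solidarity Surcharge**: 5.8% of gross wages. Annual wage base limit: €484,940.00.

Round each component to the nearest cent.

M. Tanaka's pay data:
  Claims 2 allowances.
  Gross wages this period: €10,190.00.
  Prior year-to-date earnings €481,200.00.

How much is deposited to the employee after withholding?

State Income Tax: taxable = €10,190.00 − 2×€90.00 = €10,010.00
  €1,289.20 + 27.42% × (€10,010.00 − €7,500.00) = €1,289.20 + 27.42% × €2,510.00 = €1,977.44
Solidarity Surcharge: cap €484,940.00 − YTD €481,200.00 = €3,740.00 subject; 5.8% × €3,740.00 = €216.92
Total withheld: €1,977.44 + €216.92 = €2,194.36
Net pay: €10,190.00 − €2,194.36 = €7,995.64

€7,995.64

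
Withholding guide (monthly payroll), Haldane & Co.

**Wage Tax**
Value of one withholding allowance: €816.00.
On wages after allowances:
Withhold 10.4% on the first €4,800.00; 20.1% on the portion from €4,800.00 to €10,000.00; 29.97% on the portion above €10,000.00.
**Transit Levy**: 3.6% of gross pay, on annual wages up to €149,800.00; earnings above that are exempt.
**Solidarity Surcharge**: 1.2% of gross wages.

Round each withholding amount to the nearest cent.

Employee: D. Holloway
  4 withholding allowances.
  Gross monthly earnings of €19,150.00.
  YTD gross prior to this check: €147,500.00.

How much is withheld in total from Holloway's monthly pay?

€3,621.03

Wage Tax: taxable = €19,150.00 − 4×€816.00 = €15,886.00
  €1,544.40 + 29.97% × (€15,886.00 − €10,000.00) = €1,544.40 + 29.97% × €5,886.00 = €3,308.43
Transit Levy: cap €149,800.00 − YTD €147,500.00 = €2,300.00 subject; 3.6% × €2,300.00 = €82.80
Solidarity Surcharge: 1.2% × €19,150.00 = €229.80
Total: €3,308.43 + €82.80 + €229.80 = €3,621.03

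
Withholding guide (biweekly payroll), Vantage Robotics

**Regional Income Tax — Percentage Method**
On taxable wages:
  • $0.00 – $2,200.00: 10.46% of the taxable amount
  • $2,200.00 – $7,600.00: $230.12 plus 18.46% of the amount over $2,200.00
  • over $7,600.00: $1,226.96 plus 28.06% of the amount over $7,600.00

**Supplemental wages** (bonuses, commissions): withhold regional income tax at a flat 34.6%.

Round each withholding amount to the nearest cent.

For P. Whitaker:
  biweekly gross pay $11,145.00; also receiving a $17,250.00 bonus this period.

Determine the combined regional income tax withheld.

$8,190.19

Regional Income Tax: taxable = $11,145.00
  $1,226.96 + 28.06% × ($11,145.00 − $7,600.00) = $1,226.96 + 28.06% × $3,545.00 = $2,221.69
Supplemental (34.6% flat on bonus): 34.6% × $17,250.00 = $5,968.50
Total regional income tax: $2,221.69 + $5,968.50 = $8,190.19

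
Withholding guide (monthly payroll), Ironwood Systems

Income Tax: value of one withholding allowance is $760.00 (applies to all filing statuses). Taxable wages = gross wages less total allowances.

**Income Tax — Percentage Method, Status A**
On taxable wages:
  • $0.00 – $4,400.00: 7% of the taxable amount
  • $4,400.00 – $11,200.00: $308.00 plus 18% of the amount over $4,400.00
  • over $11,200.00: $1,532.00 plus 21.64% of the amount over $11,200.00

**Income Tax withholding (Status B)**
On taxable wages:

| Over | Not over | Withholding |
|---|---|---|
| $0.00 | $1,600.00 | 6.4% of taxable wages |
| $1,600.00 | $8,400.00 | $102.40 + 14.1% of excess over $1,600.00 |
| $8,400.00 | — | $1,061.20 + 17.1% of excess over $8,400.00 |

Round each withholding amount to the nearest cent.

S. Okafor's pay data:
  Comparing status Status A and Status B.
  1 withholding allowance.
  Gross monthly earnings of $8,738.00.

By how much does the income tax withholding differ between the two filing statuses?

$49.66

Income Tax (Status A): taxable = $8,738.00 − 1×$760.00 = $7,978.00
  $308.00 + 18% × ($7,978.00 − $4,400.00) = $308.00 + 18% × $3,578.00 = $952.04
Income Tax (Status B): taxable = $8,738.00 − 1×$760.00 = $7,978.00
  $102.40 + 14.1% × ($7,978.00 − $1,600.00) = $102.40 + 14.1% × $6,378.00 = $1,001.70
Difference: |$952.04 − $1,001.70| = $49.66 (higher under Status B)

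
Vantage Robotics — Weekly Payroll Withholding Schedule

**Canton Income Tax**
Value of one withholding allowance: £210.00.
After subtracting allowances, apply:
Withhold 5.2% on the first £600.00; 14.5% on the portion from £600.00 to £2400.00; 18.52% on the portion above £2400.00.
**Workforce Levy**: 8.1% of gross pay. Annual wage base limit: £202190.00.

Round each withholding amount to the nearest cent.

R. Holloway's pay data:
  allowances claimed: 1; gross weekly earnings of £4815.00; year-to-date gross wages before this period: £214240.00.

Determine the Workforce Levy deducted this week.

£0.00

Workforce Levy: YTD £214240.00 ≥ cap £202190.00 → £0.00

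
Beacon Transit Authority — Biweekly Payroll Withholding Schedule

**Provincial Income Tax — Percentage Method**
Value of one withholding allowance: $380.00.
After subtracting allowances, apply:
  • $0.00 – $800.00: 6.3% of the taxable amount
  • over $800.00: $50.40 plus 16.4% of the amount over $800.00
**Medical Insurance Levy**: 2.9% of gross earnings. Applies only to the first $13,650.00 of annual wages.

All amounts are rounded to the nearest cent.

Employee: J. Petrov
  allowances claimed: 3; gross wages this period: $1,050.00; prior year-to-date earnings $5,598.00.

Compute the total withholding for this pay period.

Provincial Income Tax: taxable = $1,050.00 − 3×$380.00 = $-90.00
  Taxable ≤ 0 → $0.00
Medical Insurance Levy: 2.9% × $1,050.00 = $30.45
Total: $0.00 + $30.45 = $30.45

$30.45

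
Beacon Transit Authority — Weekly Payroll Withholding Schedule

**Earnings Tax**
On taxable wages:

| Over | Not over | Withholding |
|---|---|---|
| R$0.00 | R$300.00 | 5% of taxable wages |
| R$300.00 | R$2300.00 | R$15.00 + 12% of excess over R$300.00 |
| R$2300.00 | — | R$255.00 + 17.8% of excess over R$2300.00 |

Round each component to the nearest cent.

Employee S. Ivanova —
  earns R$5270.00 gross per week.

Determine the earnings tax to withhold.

R$783.66

Earnings Tax: taxable = R$5270.00
  R$255.00 + 17.8% × (R$5270.00 − R$2300.00) = R$255.00 + 17.8% × R$2970.00 = R$783.66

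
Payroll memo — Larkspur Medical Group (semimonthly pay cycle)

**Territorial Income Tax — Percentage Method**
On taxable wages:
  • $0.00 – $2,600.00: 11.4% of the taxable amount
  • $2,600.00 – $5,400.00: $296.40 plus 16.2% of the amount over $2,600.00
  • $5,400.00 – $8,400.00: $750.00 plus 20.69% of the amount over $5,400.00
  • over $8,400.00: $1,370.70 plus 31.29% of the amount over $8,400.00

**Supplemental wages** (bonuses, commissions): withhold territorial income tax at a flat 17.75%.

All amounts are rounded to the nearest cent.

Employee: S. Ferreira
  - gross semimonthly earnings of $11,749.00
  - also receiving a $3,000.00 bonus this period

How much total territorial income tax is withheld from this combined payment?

Territorial Income Tax: taxable = $11,749.00
  $1,370.70 + 31.29% × ($11,749.00 − $8,400.00) = $1,370.70 + 31.29% × $3,349.00 = $2,418.60
Supplemental (17.75% flat on bonus): 17.75% × $3,000.00 = $532.50
Total territorial income tax: $2,418.60 + $532.50 = $2,951.10

$2,951.10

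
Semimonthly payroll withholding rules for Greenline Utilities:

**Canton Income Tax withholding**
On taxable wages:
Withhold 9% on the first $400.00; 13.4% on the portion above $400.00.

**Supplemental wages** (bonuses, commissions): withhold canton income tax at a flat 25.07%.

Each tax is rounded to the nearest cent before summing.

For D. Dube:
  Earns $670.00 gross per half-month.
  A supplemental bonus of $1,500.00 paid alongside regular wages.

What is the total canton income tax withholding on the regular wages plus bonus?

$448.23

Canton Income Tax: taxable = $670.00
  $36.00 + 13.4% × ($670.00 − $400.00) = $36.00 + 13.4% × $270.00 = $72.18
Supplemental (25.07% flat on bonus): 25.07% × $1,500.00 = $376.05
Total canton income tax: $72.18 + $376.05 = $448.23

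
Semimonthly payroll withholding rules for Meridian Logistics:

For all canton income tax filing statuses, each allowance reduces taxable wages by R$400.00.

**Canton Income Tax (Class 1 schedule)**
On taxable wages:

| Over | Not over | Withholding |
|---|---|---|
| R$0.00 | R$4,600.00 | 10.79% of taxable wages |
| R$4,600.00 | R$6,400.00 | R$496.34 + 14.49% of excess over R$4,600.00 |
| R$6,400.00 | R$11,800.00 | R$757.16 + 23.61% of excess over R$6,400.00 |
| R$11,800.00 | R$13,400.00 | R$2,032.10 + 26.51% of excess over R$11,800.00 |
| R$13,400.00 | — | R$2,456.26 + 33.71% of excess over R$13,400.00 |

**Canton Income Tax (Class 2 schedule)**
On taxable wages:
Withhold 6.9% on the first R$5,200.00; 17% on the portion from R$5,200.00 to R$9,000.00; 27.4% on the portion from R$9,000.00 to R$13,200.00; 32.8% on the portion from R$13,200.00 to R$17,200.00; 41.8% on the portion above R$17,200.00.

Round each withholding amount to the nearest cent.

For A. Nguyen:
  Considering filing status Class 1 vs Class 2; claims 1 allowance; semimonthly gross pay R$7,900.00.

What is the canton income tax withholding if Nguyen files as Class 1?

Canton Income Tax (Class 1): taxable = R$7,900.00 − 1×R$400.00 = R$7,500.00
  R$757.16 + 23.61% × (R$7,500.00 − R$6,400.00) = R$757.16 + 23.61% × R$1,100.00 = R$1,016.87

R$1,016.87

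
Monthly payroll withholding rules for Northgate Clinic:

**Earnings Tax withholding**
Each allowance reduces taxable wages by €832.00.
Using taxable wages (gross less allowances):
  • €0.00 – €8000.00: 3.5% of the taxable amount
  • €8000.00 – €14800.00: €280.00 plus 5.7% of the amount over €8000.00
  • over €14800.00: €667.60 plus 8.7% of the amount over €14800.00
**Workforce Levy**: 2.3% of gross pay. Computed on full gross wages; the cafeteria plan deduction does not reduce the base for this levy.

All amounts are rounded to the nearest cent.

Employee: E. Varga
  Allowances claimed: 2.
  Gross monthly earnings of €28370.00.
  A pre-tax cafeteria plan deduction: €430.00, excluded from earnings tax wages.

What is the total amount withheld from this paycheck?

€2318.52

Earnings Tax: taxable = €28370.00 − €430.00 − 2×€832.00 = €26276.00
  €667.60 + 8.7% × (€26276.00 − €14800.00) = €667.60 + 8.7% × €11476.00 = €1666.01
Workforce Levy: 2.3% × €28370.00 = €652.51
Total: €1666.01 + €652.51 = €2318.52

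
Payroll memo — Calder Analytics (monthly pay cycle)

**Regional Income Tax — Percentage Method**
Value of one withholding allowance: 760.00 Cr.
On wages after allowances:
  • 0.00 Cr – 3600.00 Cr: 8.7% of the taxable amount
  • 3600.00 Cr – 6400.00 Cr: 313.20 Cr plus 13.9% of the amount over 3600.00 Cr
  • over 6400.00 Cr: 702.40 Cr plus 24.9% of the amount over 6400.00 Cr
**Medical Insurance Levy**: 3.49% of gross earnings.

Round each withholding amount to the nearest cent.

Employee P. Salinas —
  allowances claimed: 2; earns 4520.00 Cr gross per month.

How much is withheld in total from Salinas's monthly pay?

Regional Income Tax: taxable = 4520.00 Cr − 2×760.00 Cr = 3000.00 Cr
  8.7% × 3000.00 Cr = 261.00 Cr
Medical Insurance Levy: 3.49% × 4520.00 Cr = 157.75 Cr
Total: 261.00 Cr + 157.75 Cr = 418.75 Cr

418.75 Cr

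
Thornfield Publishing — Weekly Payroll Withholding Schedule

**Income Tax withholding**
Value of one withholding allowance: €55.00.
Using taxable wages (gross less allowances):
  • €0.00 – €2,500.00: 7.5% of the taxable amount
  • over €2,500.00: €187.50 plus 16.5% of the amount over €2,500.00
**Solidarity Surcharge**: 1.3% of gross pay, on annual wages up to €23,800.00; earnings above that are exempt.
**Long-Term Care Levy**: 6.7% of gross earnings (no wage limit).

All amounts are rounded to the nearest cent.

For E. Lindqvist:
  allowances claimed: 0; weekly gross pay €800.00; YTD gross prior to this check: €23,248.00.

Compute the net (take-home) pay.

€679.22

Income Tax: taxable = €800.00
  7.5% × €800.00 = €60.00
Solidarity Surcharge: cap €23,800.00 − YTD €23,248.00 = €552.00 subject; 1.3% × €552.00 = €7.18
Long-Term Care Levy: 6.7% × €800.00 = €53.60
Total withheld: €60.00 + €7.18 + €53.60 = €120.78
Net pay: €800.00 − €120.78 = €679.22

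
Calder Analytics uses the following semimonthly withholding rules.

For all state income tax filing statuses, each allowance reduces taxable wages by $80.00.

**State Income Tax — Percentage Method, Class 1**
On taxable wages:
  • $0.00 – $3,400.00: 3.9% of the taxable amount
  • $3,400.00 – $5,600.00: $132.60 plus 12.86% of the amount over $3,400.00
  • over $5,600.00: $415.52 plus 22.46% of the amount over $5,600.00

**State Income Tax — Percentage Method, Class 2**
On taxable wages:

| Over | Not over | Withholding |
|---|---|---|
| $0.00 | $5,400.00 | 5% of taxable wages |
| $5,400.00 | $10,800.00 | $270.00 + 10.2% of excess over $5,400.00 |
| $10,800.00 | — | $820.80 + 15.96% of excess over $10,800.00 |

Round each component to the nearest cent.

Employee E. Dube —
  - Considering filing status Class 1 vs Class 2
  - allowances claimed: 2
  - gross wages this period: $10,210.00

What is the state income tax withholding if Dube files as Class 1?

State Income Tax (Class 1): taxable = $10,210.00 − 2×$80.00 = $10,050.00
  $415.52 + 22.46% × ($10,050.00 − $5,600.00) = $415.52 + 22.46% × $4,450.00 = $1,414.99

$1,414.99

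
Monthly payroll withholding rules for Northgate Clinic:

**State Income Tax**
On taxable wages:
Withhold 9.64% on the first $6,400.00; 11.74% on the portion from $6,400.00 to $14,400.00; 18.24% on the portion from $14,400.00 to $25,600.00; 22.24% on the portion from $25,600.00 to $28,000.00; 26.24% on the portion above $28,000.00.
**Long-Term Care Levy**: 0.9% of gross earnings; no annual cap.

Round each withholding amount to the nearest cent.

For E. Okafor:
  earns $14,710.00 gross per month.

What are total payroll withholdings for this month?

State Income Tax: taxable = $14,710.00
  $1,556.16 + 18.24% × ($14,710.00 − $14,400.00) = $1,556.16 + 18.24% × $310.00 = $1,612.70
Long-Term Care Levy: 0.9% × $14,710.00 = $132.39
Total: $1,612.70 + $132.39 = $1,745.09

$1,745.09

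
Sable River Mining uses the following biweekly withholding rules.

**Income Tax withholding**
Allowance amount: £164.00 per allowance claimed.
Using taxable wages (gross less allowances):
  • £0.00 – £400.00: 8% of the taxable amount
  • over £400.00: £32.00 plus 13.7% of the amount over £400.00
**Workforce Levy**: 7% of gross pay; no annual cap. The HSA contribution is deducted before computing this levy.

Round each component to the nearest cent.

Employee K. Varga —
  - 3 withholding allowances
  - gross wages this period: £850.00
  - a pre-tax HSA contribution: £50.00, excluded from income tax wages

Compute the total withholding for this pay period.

£80.64

Income Tax: taxable = £850.00 − £50.00 − 3×£164.00 = £308.00
  8% × £308.00 = £24.64
Workforce Levy: 7% × £800.00 = £56.00
Total: £24.64 + £56.00 = £80.64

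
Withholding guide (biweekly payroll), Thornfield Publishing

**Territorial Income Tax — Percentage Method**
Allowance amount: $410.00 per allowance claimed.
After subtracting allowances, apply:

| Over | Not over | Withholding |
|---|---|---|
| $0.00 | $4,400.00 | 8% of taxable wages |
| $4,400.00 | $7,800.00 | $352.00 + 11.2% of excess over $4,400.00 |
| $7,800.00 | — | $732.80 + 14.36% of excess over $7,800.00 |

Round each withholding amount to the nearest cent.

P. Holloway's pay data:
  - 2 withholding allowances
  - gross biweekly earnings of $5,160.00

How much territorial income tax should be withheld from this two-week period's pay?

Territorial Income Tax: taxable = $5,160.00 − 2×$410.00 = $4,340.00
  8% × $4,340.00 = $347.20

$347.20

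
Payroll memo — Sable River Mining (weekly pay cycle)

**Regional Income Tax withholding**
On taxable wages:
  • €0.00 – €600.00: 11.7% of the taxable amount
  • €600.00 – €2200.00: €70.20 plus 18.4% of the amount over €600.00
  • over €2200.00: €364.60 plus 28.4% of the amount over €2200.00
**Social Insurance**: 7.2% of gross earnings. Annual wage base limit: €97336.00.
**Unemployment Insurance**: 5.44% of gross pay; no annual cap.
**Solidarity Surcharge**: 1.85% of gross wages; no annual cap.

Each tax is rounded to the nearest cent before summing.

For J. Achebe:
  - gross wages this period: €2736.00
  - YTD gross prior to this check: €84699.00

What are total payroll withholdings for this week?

Regional Income Tax: taxable = €2736.00
  €364.60 + 28.4% × (€2736.00 − €2200.00) = €364.60 + 28.4% × €536.00 = €516.82
Social Insurance: 7.2% × €2736.00 = €196.99
Unemployment Insurance: 5.44% × €2736.00 = €148.84
Solidarity Surcharge: 1.85% × €2736.00 = €50.62
Total: €516.82 + €196.99 + €148.84 + €50.62 = €913.27

€913.27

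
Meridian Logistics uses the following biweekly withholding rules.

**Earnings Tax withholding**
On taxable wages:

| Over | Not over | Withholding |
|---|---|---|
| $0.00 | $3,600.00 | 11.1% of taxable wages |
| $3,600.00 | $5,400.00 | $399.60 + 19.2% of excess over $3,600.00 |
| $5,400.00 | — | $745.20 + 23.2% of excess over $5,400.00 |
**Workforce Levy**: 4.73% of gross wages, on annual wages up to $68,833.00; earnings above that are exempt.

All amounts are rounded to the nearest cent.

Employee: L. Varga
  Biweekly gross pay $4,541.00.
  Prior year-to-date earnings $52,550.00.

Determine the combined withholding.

$795.06

Earnings Tax: taxable = $4,541.00
  $399.60 + 19.2% × ($4,541.00 − $3,600.00) = $399.60 + 19.2% × $941.00 = $580.27
Workforce Levy: 4.73% × $4,541.00 = $214.79
Total: $580.27 + $214.79 = $795.06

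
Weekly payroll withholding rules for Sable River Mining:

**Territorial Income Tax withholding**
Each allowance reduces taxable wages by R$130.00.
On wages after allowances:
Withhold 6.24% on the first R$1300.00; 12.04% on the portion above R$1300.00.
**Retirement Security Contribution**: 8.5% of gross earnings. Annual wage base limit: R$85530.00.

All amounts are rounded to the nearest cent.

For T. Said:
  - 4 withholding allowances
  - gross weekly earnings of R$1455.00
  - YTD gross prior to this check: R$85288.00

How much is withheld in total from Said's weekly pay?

Territorial Income Tax: taxable = R$1455.00 − 4×R$130.00 = R$935.00
  6.24% × R$935.00 = R$58.34
Retirement Security Contribution: cap R$85530.00 − YTD R$85288.00 = R$242.00 subject; 8.5% × R$242.00 = R$20.57
Total: R$58.34 + R$20.57 = R$78.91

R$78.91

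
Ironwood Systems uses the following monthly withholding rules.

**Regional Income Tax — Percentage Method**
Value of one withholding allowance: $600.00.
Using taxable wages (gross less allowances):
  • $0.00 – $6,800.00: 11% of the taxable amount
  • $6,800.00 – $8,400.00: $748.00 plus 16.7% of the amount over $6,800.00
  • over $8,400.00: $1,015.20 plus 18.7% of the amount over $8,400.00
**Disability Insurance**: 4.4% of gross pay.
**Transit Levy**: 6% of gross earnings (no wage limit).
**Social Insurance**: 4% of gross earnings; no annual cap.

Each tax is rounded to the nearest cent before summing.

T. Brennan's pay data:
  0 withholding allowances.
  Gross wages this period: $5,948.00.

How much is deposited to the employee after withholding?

$4,437.21

Regional Income Tax: taxable = $5,948.00
  11% × $5,948.00 = $654.28
Disability Insurance: 4.4% × $5,948.00 = $261.71
Transit Levy: 6% × $5,948.00 = $356.88
Social Insurance: 4% × $5,948.00 = $237.92
Total withheld: $654.28 + $261.71 + $356.88 + $237.92 = $1,510.79
Net pay: $5,948.00 − $1,510.79 = $4,437.21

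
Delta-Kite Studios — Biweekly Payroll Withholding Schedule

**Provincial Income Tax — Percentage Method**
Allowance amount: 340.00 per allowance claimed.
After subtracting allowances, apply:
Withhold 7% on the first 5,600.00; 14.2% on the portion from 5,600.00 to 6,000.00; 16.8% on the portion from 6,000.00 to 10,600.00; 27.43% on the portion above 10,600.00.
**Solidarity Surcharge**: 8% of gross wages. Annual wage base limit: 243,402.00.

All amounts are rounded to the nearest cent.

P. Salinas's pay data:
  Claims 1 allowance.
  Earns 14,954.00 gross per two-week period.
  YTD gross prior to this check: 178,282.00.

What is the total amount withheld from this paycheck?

Provincial Income Tax: taxable = 14,954.00 − 1×340.00 = 14,614.00
  1,221.60 + 27.43% × (14,614.00 − 10,600.00) = 1,221.60 + 27.43% × 4,014.00 = 2,322.64
Solidarity Surcharge: 8% × 14,954.00 = 1,196.32
Total: 2,322.64 + 1,196.32 = 3,518.96

3,518.96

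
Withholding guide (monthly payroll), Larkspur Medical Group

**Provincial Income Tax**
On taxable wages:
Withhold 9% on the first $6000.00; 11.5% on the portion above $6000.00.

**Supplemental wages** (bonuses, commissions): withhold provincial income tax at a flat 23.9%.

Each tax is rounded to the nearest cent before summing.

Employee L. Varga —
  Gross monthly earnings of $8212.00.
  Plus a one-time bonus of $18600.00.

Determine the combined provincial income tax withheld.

$5239.78

Provincial Income Tax: taxable = $8212.00
  $540.00 + 11.5% × ($8212.00 − $6000.00) = $540.00 + 11.5% × $2212.00 = $794.38
Supplemental (23.9% flat on bonus): 23.9% × $18600.00 = $4445.40
Total provincial income tax: $794.38 + $4445.40 = $5239.78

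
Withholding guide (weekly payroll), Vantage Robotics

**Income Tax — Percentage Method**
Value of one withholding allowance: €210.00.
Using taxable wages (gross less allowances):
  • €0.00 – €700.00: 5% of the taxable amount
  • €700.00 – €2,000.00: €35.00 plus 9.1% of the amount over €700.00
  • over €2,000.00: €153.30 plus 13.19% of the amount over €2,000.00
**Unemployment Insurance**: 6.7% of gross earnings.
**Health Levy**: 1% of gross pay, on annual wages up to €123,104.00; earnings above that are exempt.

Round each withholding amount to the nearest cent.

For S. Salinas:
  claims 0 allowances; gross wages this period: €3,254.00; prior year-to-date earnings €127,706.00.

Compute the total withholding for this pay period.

Income Tax: taxable = €3,254.00
  €153.30 + 13.19% × (€3,254.00 − €2,000.00) = €153.30 + 13.19% × €1,254.00 = €318.70
Unemployment Insurance: 6.7% × €3,254.00 = €218.02
Health Levy: YTD €127,706.00 ≥ cap €123,104.00 → €0.00
Total: €318.70 + €218.02 + €0.00 = €536.72

€536.72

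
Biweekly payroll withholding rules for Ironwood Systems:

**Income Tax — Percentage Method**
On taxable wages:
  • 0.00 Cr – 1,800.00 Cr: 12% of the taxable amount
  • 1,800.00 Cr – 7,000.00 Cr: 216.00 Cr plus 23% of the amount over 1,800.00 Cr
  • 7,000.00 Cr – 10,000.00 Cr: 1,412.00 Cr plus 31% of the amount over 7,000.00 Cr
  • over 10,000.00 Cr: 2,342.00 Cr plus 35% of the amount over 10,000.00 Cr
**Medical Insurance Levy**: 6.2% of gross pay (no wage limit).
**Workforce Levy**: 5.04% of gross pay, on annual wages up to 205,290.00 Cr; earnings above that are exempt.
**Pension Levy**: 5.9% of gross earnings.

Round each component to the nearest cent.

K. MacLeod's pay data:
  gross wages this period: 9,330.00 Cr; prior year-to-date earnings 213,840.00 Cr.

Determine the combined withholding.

Income Tax: taxable = 9,330.00 Cr
  1,412.00 Cr + 31% × (9,330.00 Cr − 7,000.00 Cr) = 1,412.00 Cr + 31% × 2,330.00 Cr = 2,134.30 Cr
Medical Insurance Levy: 6.2% × 9,330.00 Cr = 578.46 Cr
Workforce Levy: YTD 213,840.00 Cr ≥ cap 205,290.00 Cr → 0.00 Cr
Pension Levy: 5.9% × 9,330.00 Cr = 550.47 Cr
Total: 2,134.30 Cr + 578.46 Cr + 0.00 Cr + 550.47 Cr = 3,263.23 Cr

3,263.23 Cr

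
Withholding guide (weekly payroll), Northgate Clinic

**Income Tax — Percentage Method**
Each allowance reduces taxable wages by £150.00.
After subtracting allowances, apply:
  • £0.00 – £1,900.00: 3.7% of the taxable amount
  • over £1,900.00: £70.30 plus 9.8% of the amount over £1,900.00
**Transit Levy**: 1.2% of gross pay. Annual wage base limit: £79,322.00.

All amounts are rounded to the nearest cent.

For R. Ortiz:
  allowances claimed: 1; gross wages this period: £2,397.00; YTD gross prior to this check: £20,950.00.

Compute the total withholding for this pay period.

Income Tax: taxable = £2,397.00 − 1×£150.00 = £2,247.00
  £70.30 + 9.8% × (£2,247.00 − £1,900.00) = £70.30 + 9.8% × £347.00 = £104.31
Transit Levy: 1.2% × £2,397.00 = £28.76
Total: £104.31 + £28.76 = £133.07

£133.07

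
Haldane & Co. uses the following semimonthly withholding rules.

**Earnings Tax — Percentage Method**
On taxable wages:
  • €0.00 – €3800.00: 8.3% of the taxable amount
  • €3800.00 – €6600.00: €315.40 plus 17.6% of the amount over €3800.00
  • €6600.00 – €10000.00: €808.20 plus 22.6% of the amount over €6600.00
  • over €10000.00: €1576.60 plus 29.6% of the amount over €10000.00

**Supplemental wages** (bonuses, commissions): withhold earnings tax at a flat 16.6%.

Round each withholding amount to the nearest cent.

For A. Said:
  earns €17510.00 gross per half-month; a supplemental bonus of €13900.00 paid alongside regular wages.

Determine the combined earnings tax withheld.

Earnings Tax: taxable = €17510.00
  €1576.60 + 29.6% × (€17510.00 − €10000.00) = €1576.60 + 29.6% × €7510.00 = €3799.56
Supplemental (16.6% flat on bonus): 16.6% × €13900.00 = €2307.40
Total earnings tax: €3799.56 + €2307.40 = €6106.96

€6106.96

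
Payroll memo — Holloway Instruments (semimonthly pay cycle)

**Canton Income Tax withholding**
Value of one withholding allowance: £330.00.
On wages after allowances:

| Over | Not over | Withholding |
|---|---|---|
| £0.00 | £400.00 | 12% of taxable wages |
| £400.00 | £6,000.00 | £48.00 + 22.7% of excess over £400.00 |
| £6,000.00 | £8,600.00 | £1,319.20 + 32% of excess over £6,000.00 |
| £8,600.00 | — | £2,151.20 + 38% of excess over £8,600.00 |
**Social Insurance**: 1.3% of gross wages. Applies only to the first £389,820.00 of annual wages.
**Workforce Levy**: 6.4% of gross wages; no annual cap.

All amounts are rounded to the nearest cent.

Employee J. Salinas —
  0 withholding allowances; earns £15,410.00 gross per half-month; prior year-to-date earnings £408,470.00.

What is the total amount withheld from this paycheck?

Canton Income Tax: taxable = £15,410.00
  £2,151.20 + 38% × (£15,410.00 − £8,600.00) = £2,151.20 + 38% × £6,810.00 = £4,739.00
Social Insurance: YTD £408,470.00 ≥ cap £389,820.00 → £0.00
Workforce Levy: 6.4% × £15,410.00 = £986.24
Total: £4,739.00 + £0.00 + £986.24 = £5,725.24

£5,725.24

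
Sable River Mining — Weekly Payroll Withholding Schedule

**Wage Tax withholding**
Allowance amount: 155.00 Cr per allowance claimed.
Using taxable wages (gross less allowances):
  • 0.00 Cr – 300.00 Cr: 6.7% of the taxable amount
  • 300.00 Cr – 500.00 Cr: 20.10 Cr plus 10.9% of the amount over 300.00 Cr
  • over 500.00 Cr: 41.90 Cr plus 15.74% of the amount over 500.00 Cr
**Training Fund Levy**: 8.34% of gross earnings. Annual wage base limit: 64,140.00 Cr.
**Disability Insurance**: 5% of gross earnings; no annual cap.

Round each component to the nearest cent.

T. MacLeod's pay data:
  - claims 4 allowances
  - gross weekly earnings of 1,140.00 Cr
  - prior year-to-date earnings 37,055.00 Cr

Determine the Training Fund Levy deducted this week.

95.08 Cr

Training Fund Levy: 8.34% × 1,140.00 Cr = 95.08 Cr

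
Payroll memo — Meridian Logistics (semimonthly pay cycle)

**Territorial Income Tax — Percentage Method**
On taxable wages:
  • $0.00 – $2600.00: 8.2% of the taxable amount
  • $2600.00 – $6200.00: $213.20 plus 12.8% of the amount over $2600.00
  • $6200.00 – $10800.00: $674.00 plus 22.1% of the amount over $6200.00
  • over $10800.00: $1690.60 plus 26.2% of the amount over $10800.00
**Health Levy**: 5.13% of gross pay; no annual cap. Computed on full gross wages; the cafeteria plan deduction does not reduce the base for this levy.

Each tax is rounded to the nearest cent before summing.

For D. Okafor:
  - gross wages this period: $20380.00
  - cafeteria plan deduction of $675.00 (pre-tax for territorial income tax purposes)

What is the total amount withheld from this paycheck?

Territorial Income Tax: taxable = $20380.00 − $675.00 = $19705.00
  $1690.60 + 26.2% × ($19705.00 − $10800.00) = $1690.60 + 26.2% × $8905.00 = $4023.71
Health Levy: 5.13% × $20380.00 = $1045.49
Total: $4023.71 + $1045.49 = $5069.20

$5069.20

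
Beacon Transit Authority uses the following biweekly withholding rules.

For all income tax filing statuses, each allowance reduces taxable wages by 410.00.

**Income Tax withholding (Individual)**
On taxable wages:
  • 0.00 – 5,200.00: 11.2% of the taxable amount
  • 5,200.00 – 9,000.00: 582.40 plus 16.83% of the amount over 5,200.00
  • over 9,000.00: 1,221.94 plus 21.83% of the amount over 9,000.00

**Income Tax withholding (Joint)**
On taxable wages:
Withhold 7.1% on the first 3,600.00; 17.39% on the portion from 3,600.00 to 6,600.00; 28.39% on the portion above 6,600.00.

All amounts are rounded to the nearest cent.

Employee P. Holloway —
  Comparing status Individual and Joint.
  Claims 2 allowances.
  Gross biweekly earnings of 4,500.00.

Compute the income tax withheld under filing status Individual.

412.16

Income Tax (Individual): taxable = 4,500.00 − 2×410.00 = 3,680.00
  11.2% × 3,680.00 = 412.16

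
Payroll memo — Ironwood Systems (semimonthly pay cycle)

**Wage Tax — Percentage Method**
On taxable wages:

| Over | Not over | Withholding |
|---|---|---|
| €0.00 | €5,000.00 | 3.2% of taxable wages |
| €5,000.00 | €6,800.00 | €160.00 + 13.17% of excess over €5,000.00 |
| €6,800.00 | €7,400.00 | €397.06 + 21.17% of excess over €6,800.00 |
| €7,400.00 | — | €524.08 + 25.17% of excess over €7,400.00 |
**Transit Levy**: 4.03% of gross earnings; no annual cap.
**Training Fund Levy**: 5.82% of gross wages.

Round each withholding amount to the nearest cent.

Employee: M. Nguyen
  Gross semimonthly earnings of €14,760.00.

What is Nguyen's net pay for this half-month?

Wage Tax: taxable = €14,760.00
  €524.08 + 25.17% × (€14,760.00 − €7,400.00) = €524.08 + 25.17% × €7,360.00 = €2,376.59
Transit Levy: 4.03% × €14,760.00 = €594.83
Training Fund Levy: 5.82% × €14,760.00 = €859.03
Total withheld: €2,376.59 + €594.83 + €859.03 = €3,830.45
Net pay: €14,760.00 − €3,830.45 = €10,929.55

€10,929.55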